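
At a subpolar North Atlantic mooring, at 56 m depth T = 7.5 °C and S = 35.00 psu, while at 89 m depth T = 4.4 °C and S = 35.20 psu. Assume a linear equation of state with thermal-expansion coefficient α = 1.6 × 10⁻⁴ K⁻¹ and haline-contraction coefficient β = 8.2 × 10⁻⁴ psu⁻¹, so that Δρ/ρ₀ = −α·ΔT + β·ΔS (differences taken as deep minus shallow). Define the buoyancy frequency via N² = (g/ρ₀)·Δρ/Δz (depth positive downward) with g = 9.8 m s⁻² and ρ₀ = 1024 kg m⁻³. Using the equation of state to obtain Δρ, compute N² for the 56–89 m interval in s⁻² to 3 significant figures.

ΔT = -3.1 K, ΔS = +0.20 psu (deep − shallow).
Δρ/ρ₀ = −αΔT + βΔS = 4.96 × 10⁻⁴ + 1.64 × 10⁻⁴ = 6.60 × 10⁻⁴, so Δρ ≈ 0.6758 kg m⁻³.
N² = (g/ρ₀)·Δρ/Δz = g·(Δρ/ρ₀)/Δz = 9.8 × 6.60 × 10⁻⁴ / 33 = 1.9600 × 10⁻⁴ s⁻² ≈ 1.96 × 10⁻⁴ s⁻².

1.96 × 10⁻⁴ s⁻²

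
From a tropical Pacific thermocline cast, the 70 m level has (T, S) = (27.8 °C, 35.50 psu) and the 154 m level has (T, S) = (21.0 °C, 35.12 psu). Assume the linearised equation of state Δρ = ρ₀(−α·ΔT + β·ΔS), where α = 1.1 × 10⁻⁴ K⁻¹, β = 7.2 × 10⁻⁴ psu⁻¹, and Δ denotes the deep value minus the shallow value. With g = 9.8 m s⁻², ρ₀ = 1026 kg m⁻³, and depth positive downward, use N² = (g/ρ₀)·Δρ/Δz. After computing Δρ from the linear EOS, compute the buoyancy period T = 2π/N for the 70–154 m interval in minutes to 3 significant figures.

ΔT = -6.8 K, ΔS = -0.38 psu (deep − shallow).
Δρ/ρ₀ = −αΔT + βΔS = 7.48 × 10⁻⁴ − 2.736 × 10⁻⁴ = 4.744 × 10⁻⁴, so Δρ ≈ 0.4867 kg m⁻³.
N² = (g/ρ₀)·Δρ/Δz = g·(Δρ/ρ₀)/Δz = 9.8 × 4.744 × 10⁻⁴ / 84 = 5.5347 × 10⁻⁵ s⁻².
N = √(5.5347 × 10⁻⁵) = 7.4396 × 10⁻³ rad s⁻¹ → T = 2π/N = 844.56 s = 14.076 min ≈ 14.1 min.

14.1 min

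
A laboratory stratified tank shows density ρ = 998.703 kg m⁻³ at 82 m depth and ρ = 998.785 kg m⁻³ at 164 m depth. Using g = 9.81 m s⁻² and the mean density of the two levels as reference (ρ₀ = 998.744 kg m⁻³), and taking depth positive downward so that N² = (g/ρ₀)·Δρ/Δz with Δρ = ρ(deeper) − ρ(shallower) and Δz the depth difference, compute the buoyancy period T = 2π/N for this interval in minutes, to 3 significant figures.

Δρ = 998.785 − 998.703 = 0.082 kg m⁻³ over Δz = 164 − 82 = 82 m.
N² = (9.81/998.744) × (0.082/82) = 9.8223 × 10⁻⁶ s⁻².
N = √(9.8223 × 10⁻⁶) = 3.1341 × 10⁻³ rad s⁻¹, so T = 2π/N = 2.0048 × 10³ s = 33.413 min ≈ 33.4 min.

33.4 min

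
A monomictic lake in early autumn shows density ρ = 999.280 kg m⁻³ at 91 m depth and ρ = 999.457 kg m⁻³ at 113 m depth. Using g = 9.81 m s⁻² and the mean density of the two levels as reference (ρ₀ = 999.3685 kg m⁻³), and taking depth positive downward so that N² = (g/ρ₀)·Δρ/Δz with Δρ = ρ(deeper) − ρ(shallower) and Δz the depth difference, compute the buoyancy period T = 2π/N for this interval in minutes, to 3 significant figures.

11.8 min

Δρ = 999.457 − 999.280 = 0.177 kg m⁻³ over Δz = 113 − 91 = 22 m.
N² = (9.81/999.3685) × (0.177/22) = 7.8976 × 10⁻⁵ s⁻².
N = √(7.8976 × 10⁻⁵) = 8.8868 × 10⁻³ rad s⁻¹, so T = 2π/N = 707.02 s = 11.784 min ≈ 11.8 min.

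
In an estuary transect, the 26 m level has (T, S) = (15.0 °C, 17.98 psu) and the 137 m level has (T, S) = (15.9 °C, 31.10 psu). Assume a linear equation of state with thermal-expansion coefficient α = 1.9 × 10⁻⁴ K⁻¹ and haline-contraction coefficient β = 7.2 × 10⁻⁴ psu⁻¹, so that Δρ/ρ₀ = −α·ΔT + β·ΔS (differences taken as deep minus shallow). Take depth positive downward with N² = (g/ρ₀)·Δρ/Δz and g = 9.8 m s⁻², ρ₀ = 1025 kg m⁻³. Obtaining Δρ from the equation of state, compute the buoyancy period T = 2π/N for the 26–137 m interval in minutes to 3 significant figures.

3.66 min

ΔT = +0.9 K, ΔS = +13.12 psu (deep − shallow).
Δρ/ρ₀ = −αΔT + βΔS = -1.71 × 10⁻⁴ + 9.4464 × 10⁻³ = 9.2754 × 10⁻³, so Δρ ≈ 9.507 kg m⁻³.
N² = (g/ρ₀)·Δρ/Δz = g·(Δρ/ρ₀)/Δz = 9.8 × 9.2754 × 10⁻³ / 111 = 8.1891 × 10⁻⁴ s⁻².
N = √(8.1891 × 10⁻⁴) = 0.028617 rad s⁻¹ → T = 2π/N = 219.56 s = 3.6593 min ≈ 3.66 min.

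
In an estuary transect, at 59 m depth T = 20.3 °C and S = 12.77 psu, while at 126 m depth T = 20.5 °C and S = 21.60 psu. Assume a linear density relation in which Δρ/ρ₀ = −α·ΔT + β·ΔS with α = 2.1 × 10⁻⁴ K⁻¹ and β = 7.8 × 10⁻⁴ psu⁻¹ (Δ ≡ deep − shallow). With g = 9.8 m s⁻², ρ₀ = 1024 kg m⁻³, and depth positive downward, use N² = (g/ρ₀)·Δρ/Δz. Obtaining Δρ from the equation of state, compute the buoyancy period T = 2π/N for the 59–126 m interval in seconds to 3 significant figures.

ΔT = +0.2 K, ΔS = +8.83 psu (deep − shallow).
Δρ/ρ₀ = −αΔT + βΔS = -4.20 × 10⁻⁵ + 6.8874 × 10⁻³ = 6.8454 × 10⁻³, so Δρ ≈ 7.010 kg m⁻³.
N² = (g/ρ₀)·Δρ/Δz = g·(Δρ/ρ₀)/Δz = 9.8 × 6.8454 × 10⁻³ / 67 = 1.0013 × 10⁻³ s⁻².
N = √(1.0013 × 10⁻³) = 0.031643 rad s⁻¹ → T = 2π/N = 198.56 s ≈ 199 s.

199 s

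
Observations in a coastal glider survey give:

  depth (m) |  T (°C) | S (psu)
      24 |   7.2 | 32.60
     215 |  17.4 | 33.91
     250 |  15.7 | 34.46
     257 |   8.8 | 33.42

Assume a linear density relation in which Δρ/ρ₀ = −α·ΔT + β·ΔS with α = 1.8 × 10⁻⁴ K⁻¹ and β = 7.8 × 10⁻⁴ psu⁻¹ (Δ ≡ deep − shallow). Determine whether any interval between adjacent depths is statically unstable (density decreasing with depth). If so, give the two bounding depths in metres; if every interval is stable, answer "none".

24–215 m

Evaluate Δρ/ρ₀ = −αΔT + βΔS across each adjacent pair:
  24–215 m: −αΔT+βΔS = −(1.8 × 10⁻⁴)(+10.2)+(7.8 × 10⁻⁴)(+1.31) = -8.1 × 10⁻⁴ → UNSTABLE
  215–250 m: −αΔT+βΔS = −(1.8 × 10⁻⁴)(-1.7)+(7.8 × 10⁻⁴)(+0.55) = 7.3 × 10⁻⁴ → stable
  250–257 m: −αΔT+βΔS = −(1.8 × 10⁻⁴)(-6.9)+(7.8 × 10⁻⁴)(-1.04) = 4.3 × 10⁻⁴ → stable
The 24–215 m interval has Δρ < 0: lighter water underlies denser water.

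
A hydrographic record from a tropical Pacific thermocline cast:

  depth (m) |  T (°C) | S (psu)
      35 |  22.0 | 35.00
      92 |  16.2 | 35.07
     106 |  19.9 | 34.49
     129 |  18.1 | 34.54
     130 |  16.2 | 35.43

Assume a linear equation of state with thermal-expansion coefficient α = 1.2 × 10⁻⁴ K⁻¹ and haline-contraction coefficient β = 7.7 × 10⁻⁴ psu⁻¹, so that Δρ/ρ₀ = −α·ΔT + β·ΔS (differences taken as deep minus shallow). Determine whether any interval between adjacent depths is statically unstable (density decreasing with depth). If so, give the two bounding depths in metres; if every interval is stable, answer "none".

Evaluate Δρ/ρ₀ = −αΔT + βΔS across each adjacent pair:
  35–92 m: −αΔT+βΔS = −(1.2 × 10⁻⁴)(-5.8)+(7.7 × 10⁻⁴)(+0.07) = 7.5 × 10⁻⁴ → stable
  92–106 m: −αΔT+βΔS = −(1.2 × 10⁻⁴)(+3.7)+(7.7 × 10⁻⁴)(-0.58) = -8.9 × 10⁻⁴ → UNSTABLE
  106–129 m: −αΔT+βΔS = −(1.2 × 10⁻⁴)(-1.8)+(7.7 × 10⁻⁴)(+0.05) = 2.5 × 10⁻⁴ → stable
  129–130 m: −αΔT+βΔS = −(1.2 × 10⁻⁴)(-1.9)+(7.7 × 10⁻⁴)(+0.89) = 9.1 × 10⁻⁴ → stable
The 92–106 m interval has Δρ < 0: lighter water underlies denser water.

92–106 m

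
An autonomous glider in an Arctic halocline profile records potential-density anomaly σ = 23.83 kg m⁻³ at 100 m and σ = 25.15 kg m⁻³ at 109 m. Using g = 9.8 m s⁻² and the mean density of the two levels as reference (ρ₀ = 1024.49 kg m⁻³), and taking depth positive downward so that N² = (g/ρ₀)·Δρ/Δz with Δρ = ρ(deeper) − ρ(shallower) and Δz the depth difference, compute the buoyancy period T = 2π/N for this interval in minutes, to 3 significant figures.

2.80 min

Δρ = 1025.15 − 1023.83 = 1.32 kg m⁻³ over Δz = 109 − 100 = 9 m.
N² = (9.8/1024.49) × (1.32/9) = 1.4030 × 10⁻³ s⁻².
N = √(1.4030 × 10⁻³) = 0.037457 rad s⁻¹, so T = 2π/N = 167.74 s = 2.7957 min ≈ 2.80 min.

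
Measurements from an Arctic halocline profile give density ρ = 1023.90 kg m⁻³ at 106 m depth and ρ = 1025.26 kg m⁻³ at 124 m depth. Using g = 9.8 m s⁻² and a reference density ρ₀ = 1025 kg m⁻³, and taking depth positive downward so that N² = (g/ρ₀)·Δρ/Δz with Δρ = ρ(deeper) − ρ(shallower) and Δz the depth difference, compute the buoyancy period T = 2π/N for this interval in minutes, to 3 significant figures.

Δρ = 1025.26 − 1023.90 = 1.36 kg m⁻³ over Δz = 124 − 106 = 18 m.
N² = (9.8/1025) × (1.36/18) = 7.2238 × 10⁻⁴ s⁻².
N = √(7.2238 × 10⁻⁴) = 0.026877 rad s⁻¹, so T = 2π/N = 233.78 s = 3.8963 min ≈ 3.90 min.

3.90 min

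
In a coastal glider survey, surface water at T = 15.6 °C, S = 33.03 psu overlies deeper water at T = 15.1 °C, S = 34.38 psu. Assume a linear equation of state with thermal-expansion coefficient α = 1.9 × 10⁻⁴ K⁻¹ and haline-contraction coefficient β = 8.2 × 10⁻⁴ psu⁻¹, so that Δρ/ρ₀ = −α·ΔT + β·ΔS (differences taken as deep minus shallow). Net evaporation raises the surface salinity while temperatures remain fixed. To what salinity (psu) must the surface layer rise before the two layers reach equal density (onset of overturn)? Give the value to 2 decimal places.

34.50 psu

Neutral buoyancy requires −α(T_deep − T_surf) + β(S_deep − S_surf′) = 0.
S_surf′ = S_deep − (α/β)·ΔT = 34.38 − (1.9 × 10⁻⁴/8.2 × 10⁻⁴)·(-0.5) = 34.4959 psu.
Increase required: 34.4959 − 33.03 = 1.4659 psu.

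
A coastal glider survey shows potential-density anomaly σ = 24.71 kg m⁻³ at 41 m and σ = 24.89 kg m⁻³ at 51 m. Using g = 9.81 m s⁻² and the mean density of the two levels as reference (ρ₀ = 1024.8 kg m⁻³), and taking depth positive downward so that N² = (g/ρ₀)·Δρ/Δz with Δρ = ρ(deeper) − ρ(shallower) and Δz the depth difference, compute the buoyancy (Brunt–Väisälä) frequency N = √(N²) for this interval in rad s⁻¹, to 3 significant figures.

Δρ = 1024.89 − 1024.71 = 0.18 kg m⁻³ over Δz = 51 − 41 = 10 m.
N² = (9.81/1024.8) × (0.18/10) = 1.7231 × 10⁻⁴ s⁻².
N = √(1.7231 × 10⁻⁴) = 0.013127 rad s⁻¹ ≈ 0.0131 rad s⁻¹.
Since Δρ > 0 the layer is stably stratified.

0.0131 rad s⁻¹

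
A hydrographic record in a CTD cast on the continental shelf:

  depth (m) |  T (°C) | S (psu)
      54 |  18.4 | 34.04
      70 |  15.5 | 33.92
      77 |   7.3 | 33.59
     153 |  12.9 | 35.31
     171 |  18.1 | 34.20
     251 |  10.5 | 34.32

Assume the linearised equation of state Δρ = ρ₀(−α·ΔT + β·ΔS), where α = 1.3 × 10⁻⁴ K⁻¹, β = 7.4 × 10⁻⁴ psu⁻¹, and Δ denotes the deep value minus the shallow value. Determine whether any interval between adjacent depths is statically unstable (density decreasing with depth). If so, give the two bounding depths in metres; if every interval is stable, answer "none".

153–171 m

Evaluate Δρ/ρ₀ = −αΔT + βΔS across each adjacent pair:
  54–70 m: −αΔT+βΔS = −(1.3 × 10⁻⁴)(-2.9)+(7.4 × 10⁻⁴)(-0.12) = 2.9 × 10⁻⁴ → stable
  70–77 m: −αΔT+βΔS = −(1.3 × 10⁻⁴)(-8.2)+(7.4 × 10⁻⁴)(-0.33) = 8.2 × 10⁻⁴ → stable
  77–153 m: −αΔT+βΔS = −(1.3 × 10⁻⁴)(+5.6)+(7.4 × 10⁻⁴)(+1.72) = 5.4 × 10⁻⁴ → stable
  153–171 m: −αΔT+βΔS = −(1.3 × 10⁻⁴)(+5.2)+(7.4 × 10⁻⁴)(-1.11) = -1.5 × 10⁻³ → UNSTABLE
  171–251 m: −αΔT+βΔS = −(1.3 × 10⁻⁴)(-7.6)+(7.4 × 10⁻⁴)(+0.12) = 1.1 × 10⁻³ → stable
The 153–171 m interval has Δρ < 0: lighter water underlies denser water.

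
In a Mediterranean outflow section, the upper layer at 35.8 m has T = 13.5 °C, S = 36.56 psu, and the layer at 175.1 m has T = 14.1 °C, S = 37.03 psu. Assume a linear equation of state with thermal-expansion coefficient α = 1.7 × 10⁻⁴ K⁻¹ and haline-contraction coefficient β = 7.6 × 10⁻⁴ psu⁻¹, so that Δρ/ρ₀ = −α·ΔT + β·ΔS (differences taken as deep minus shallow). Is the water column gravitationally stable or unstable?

stable

ΔT = 14.1 − 13.5 = +0.6 K and ΔS = 37.03 − 36.56 = +0.47 psu (deep − shallow).
−αΔT = -1.02 × 10⁻⁴; βΔS = 3.572 × 10⁻⁴; sum Δρ/ρ₀ = 2.552 × 10⁻⁴.
Δρ/ρ₀ > 0, so Δρ > 0: deeper water is denser → statically stable.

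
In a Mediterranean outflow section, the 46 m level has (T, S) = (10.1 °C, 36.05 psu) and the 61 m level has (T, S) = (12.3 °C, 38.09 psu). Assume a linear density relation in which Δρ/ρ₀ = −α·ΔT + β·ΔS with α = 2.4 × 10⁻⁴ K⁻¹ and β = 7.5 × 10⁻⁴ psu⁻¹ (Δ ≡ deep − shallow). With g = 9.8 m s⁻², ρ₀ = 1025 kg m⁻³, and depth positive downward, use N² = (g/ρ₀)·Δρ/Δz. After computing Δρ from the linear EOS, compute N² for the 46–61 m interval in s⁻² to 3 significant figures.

6.55 × 10⁻⁴ s⁻²

ΔT = +2.2 K, ΔS = +2.04 psu (deep − shallow).
Δρ/ρ₀ = −αΔT + βΔS = -5.28 × 10⁻⁴ + 1.53 × 10⁻³ = 1.002 × 10⁻³, so Δρ ≈ 1.027 kg m⁻³.
N² = (g/ρ₀)·Δρ/Δz = g·(Δρ/ρ₀)/Δz = 9.8 × 1.002 × 10⁻³ / 15 = 6.5464 × 10⁻⁴ s⁻² ≈ 6.55 × 10⁻⁴ s⁻².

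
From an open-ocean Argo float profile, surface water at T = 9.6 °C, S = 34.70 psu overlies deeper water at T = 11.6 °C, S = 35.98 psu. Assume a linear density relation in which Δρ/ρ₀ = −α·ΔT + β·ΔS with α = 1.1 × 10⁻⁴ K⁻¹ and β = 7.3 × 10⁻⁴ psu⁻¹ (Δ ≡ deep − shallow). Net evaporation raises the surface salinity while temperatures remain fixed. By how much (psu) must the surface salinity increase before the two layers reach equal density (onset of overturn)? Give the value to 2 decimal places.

Neutral buoyancy requires −α(T_deep − T_surf) + β(S_deep − S_surf′) = 0.
S_surf′ = S_deep − (α/β)·ΔT = 35.98 − (1.1 × 10⁻⁴/7.3 × 10⁻⁴)·(+2.0) = 35.6786 psu.
Increase required: 35.6786 − 34.70 = 0.9786 psu.

0.98 psu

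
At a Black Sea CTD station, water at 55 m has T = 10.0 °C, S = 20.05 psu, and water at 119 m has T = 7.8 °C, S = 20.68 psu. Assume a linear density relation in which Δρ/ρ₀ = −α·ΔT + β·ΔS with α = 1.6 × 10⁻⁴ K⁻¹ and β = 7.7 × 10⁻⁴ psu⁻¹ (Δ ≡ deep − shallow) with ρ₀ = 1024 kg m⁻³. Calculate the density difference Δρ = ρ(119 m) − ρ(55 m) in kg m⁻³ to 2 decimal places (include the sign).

ΔT = -2.2 K, ΔS = +0.63 psu (deep − shallow).
Δρ/ρ₀ = −(1.6 × 10⁻⁴)(-2.2) + (7.7 × 10⁻⁴)(+0.63) = 8.371 × 10⁻⁴.
Δρ = 1024 × (8.371 × 10⁻⁴) = +0.86 kg m⁻³.
Positive Δρ: denser below, stable.

+0.86 kg m⁻³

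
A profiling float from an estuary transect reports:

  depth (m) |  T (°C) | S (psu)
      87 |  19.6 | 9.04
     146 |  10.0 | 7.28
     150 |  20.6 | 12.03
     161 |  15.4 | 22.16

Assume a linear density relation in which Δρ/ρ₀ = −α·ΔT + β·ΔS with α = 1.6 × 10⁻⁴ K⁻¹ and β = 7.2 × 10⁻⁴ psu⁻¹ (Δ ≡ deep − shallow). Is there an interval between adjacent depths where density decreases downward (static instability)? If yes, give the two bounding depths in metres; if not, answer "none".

Evaluate Δρ/ρ₀ = −αΔT + βΔS across each adjacent pair:
  87–146 m: −αΔT+βΔS = −(1.6 × 10⁻⁴)(-9.6)+(7.2 × 10⁻⁴)(-1.76) = 2.7 × 10⁻⁴ → stable
  146–150 m: −αΔT+βΔS = −(1.6 × 10⁻⁴)(+10.6)+(7.2 × 10⁻⁴)(+4.75) = 1.7 × 10⁻³ → stable
  150–161 m: −αΔT+βΔS = −(1.6 × 10⁻⁴)(-5.2)+(7.2 × 10⁻⁴)(+10.13) = 8.1 × 10⁻³ → stable
Every interval has Δρ > 0: the column is stably stratified throughout.

none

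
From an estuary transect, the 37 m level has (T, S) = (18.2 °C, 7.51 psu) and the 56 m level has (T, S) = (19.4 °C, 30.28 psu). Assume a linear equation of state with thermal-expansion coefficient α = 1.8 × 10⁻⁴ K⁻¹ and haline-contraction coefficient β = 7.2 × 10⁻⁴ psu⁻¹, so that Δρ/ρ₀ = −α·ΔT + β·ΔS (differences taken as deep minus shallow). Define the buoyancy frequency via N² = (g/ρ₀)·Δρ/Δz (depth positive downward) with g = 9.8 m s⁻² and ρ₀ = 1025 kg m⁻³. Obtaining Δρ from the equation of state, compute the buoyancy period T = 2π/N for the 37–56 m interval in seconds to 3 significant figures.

68.8 s

ΔT = +1.2 K, ΔS = +22.77 psu (deep − shallow).
Δρ/ρ₀ = −αΔT + βΔS = -2.16 × 10⁻⁴ + 0.0163944 = 0.0161784, so Δρ ≈ 16.58 kg m⁻³.
N² = (g/ρ₀)·Δρ/Δz = g·(Δρ/ρ₀)/Δz = 9.8 × 0.0161784 / 19 = 8.3446 × 10⁻³ s⁻².
N = √(8.3446 × 10⁻³) = 0.091349 rad s⁻¹ → T = 2π/N = 68.782 s ≈ 68.8 s.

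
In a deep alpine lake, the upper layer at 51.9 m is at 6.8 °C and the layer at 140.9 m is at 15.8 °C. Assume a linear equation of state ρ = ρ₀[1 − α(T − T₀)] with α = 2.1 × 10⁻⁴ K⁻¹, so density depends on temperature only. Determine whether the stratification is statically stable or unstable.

unstable

ΔT = 15.8 − 6.8 = +9.0 K, so Δρ/ρ₀ = −αΔT = -1.89 × 10⁻³.
Δρ/ρ₀ < 0, so Δρ < 0: deeper water is lighter → statically unstable; the column would overturn.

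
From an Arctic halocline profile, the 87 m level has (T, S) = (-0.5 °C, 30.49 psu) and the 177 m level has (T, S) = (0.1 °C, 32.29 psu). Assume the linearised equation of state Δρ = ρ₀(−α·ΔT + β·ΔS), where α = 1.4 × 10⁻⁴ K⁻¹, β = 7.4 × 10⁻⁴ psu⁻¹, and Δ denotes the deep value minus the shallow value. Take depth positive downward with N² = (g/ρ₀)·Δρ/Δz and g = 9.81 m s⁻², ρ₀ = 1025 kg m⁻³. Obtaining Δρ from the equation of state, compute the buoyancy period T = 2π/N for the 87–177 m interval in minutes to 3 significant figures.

ΔT = +0.6 K, ΔS = +1.80 psu (deep − shallow).
Δρ/ρ₀ = −αΔT + βΔS = -8.40 × 10⁻⁵ + 1.332 × 10⁻³ = 1.248 × 10⁻³, so Δρ ≈ 1.279 kg m⁻³.
N² = (g/ρ₀)·Δρ/Δz = g·(Δρ/ρ₀)/Δz = 9.81 × 1.248 × 10⁻³ / 90 = 1.3603 × 10⁻⁴ s⁻².
N = √(1.3603 × 10⁻⁴) = 0.011663 rad s⁻¹ → T = 2π/N = 538.73 s = 8.9788 min ≈ 8.98 min.

8.98 min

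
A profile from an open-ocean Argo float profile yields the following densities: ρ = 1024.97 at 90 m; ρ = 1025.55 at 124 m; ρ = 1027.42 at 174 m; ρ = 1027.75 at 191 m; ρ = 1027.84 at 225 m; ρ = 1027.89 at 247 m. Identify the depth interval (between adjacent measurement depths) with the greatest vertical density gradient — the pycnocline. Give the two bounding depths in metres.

Compute the density gradient over each adjacent pair:
  90–124 m: Δρ/Δz = 0.58/34 = 0.017 kg m⁻⁴
  124–174 m: Δρ/Δz = 1.87/50 = 0.037 kg m⁻⁴
  174–191 m: Δρ/Δz = 0.33/17 = 0.019 kg m⁻⁴
  191–225 m: Δρ/Δz = 0.09/34 = 2.6 × 10⁻³ kg m⁻⁴
  225–247 m: Δρ/Δz = 0.05/22 = 2.3 × 10⁻³ kg m⁻⁴
The largest gradient is in the 124–174 m interval — the pycnocline.

124–174 m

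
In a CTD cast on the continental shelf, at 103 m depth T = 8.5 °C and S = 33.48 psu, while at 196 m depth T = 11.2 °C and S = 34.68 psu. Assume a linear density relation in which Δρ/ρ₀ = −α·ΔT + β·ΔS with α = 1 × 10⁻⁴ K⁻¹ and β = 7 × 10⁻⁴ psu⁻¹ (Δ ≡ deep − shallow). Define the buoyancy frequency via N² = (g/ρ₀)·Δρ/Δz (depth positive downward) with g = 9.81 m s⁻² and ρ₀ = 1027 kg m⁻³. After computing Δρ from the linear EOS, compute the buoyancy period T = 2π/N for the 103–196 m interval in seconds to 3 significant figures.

810 s

ΔT = +2.7 K, ΔS = +1.20 psu (deep − shallow).
Δρ/ρ₀ = −αΔT + βΔS = -2.70 × 10⁻⁴ + 8.40 × 10⁻⁴ = 5.70 × 10⁻⁴, so Δρ ≈ 0.5854 kg m⁻³.
N² = (g/ρ₀)·Δρ/Δz = g·(Δρ/ρ₀)/Δz = 9.81 × 5.70 × 10⁻⁴ / 93 = 6.0126 × 10⁻⁵ s⁻².
N = √(6.0126 × 10⁻⁵) = 7.7541 × 10⁻³ rad s⁻¹ → T = 2π/N = 810.30 s ≈ 810 s.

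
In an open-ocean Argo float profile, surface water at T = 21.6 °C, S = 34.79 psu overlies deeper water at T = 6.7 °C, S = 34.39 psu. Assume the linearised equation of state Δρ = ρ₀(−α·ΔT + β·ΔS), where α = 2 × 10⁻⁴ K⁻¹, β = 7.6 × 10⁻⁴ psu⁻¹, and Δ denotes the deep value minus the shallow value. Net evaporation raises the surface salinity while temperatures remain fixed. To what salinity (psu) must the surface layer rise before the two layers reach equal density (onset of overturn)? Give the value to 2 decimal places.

Neutral buoyancy requires −α(T_deep − T_surf) + β(S_deep − S_surf′) = 0.
S_surf′ = S_deep − (α/β)·ΔT = 34.39 − (2 × 10⁻⁴/7.6 × 10⁻⁴)·(-14.9) = 38.3111 psu.
Increase required: 38.3111 − 34.79 = 3.5211 psu.

38.31 psu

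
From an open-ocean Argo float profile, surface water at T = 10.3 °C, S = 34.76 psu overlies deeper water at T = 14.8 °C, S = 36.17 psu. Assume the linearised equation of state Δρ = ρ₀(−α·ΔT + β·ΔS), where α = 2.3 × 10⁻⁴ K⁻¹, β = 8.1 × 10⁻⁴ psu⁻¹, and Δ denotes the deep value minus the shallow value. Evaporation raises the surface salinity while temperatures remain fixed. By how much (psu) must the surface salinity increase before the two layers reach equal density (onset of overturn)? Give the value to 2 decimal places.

Neutral buoyancy requires −α(T_deep − T_surf) + β(S_deep − S_surf′) = 0.
S_surf′ = S_deep − (α/β)·ΔT = 36.17 − (2.3 × 10⁻⁴/8.1 × 10⁻⁴)·(+4.5) = 34.8922 psu.
Increase required: 34.8922 − 34.76 = 0.1322 psu.

0.13 psu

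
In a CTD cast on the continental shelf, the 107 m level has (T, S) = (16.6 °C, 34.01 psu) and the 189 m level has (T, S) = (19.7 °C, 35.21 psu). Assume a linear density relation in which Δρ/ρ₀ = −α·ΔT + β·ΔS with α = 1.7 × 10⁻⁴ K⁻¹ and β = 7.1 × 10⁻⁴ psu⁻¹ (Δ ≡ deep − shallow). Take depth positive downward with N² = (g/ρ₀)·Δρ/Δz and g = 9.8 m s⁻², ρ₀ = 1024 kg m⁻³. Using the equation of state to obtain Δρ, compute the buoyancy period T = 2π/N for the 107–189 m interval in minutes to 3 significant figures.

16.8 min

ΔT = +3.1 K, ΔS = +1.20 psu (deep − shallow).
Δρ/ρ₀ = −αΔT + βΔS = -5.27 × 10⁻⁴ + 8.52 × 10⁻⁴ = 3.25 × 10⁻⁴, so Δρ ≈ 0.3328 kg m⁻³.
N² = (g/ρ₀)·Δρ/Δz = g·(Δρ/ρ₀)/Δz = 9.8 × 3.25 × 10⁻⁴ / 82 = 3.8841 × 10⁻⁵ s⁻².
N = √(3.8841 × 10⁻⁵) = 6.2323 × 10⁻³ rad s⁻¹ → T = 2π/N = 1.0082 × 10³ s = 16.803 min ≈ 16.8 min.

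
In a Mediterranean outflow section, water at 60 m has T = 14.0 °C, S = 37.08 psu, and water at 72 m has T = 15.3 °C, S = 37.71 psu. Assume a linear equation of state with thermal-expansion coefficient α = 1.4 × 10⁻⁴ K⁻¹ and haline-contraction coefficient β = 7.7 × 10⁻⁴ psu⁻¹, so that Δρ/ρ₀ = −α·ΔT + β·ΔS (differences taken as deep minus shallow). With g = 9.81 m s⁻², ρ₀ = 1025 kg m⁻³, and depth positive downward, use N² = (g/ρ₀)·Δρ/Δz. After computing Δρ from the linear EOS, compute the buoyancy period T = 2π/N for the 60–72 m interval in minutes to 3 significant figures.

6.65 min

ΔT = +1.3 K, ΔS = +0.63 psu (deep − shallow).
Δρ/ρ₀ = −αΔT + βΔS = -1.82 × 10⁻⁴ + 4.851 × 10⁻⁴ = 3.031 × 10⁻⁴, so Δρ ≈ 0.3107 kg m⁻³.
N² = (g/ρ₀)·Δρ/Δz = g·(Δρ/ρ₀)/Δz = 9.81 × 3.031 × 10⁻⁴ / 12 = 2.4778 × 10⁻⁴ s⁻².
N = √(2.4778 × 10⁻⁴) = 0.015741 rad s⁻¹ → T = 2π/N = 399.16 s = 6.6527 min ≈ 6.65 min.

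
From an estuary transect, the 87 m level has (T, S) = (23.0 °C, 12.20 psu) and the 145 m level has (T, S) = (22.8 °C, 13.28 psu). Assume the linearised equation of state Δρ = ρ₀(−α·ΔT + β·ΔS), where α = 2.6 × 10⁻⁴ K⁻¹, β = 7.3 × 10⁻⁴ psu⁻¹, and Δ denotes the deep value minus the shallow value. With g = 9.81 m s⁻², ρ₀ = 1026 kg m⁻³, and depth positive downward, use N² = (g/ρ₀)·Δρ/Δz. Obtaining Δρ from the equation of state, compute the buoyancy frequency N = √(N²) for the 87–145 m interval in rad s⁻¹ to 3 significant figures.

ΔT = -0.2 K, ΔS = +1.08 psu (deep − shallow).
Δρ/ρ₀ = −αΔT + βΔS = 5.20 × 10⁻⁵ + 7.884 × 10⁻⁴ = 8.404 × 10⁻⁴, so Δρ ≈ 0.8623 kg m⁻³.
N² = (g/ρ₀)·Δρ/Δz = g·(Δρ/ρ₀)/Δz = 9.81 × 8.404 × 10⁻⁴ / 58 = 1.4214 × 10⁻⁴ s⁻².
N = √(1.4214 × 10⁻⁴) = 0.011922 rad s⁻¹ ≈ 0.0119 rad s⁻¹.

0.0119 rad s⁻¹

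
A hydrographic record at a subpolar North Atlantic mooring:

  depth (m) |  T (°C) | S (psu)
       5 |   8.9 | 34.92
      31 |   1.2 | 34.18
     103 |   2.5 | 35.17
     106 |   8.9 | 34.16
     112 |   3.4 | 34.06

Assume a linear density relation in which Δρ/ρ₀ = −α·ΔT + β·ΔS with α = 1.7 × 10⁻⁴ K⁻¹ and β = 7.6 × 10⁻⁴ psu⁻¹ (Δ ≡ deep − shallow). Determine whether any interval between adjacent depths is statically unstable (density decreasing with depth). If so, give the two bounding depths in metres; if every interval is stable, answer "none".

Evaluate Δρ/ρ₀ = −αΔT + βΔS across each adjacent pair:
  5–31 m: −αΔT+βΔS = −(1.7 × 10⁻⁴)(-7.7)+(7.6 × 10⁻⁴)(-0.74) = 7.5 × 10⁻⁴ → stable
  31–103 m: −αΔT+βΔS = −(1.7 × 10⁻⁴)(+1.3)+(7.6 × 10⁻⁴)(+0.99) = 5.3 × 10⁻⁴ → stable
  103–106 m: −αΔT+βΔS = −(1.7 × 10⁻⁴)(+6.4)+(7.6 × 10⁻⁴)(-1.01) = -1.9 × 10⁻³ → UNSTABLE
  106–112 m: −αΔT+βΔS = −(1.7 × 10⁻⁴)(-5.5)+(7.6 × 10⁻⁴)(-0.10) = 8.6 × 10⁻⁴ → stable
The 103–106 m interval has Δρ < 0: lighter water underlies denser water.

103–106 m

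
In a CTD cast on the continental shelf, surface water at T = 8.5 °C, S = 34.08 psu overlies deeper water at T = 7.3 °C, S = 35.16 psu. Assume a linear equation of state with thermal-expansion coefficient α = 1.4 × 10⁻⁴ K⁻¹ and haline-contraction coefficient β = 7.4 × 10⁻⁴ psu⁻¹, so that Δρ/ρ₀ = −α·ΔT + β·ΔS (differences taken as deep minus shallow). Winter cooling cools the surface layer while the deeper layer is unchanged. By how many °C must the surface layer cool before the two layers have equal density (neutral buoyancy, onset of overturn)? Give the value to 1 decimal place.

6.9 °C

Neutral buoyancy requires Δρ = 0, i.e. −α(T_deep − T_surf′) + β(S_deep − S_surf) = 0.
T_surf′ = T_deep − (β/α)·ΔS = 7.3 − (7.4 × 10⁻⁴/1.4 × 10⁻⁴)·(+1.08) = 1.591 °C.
Cooling required: 8.5 − (1.591) = 6.909 °C.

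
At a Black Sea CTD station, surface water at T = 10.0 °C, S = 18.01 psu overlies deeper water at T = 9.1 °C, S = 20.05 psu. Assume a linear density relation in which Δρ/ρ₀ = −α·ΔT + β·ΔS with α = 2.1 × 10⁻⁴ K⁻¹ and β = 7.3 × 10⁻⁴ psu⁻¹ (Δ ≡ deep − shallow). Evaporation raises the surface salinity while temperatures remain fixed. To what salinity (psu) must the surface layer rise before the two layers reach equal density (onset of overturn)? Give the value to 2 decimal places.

20.31 psu

Neutral buoyancy requires −α(T_deep − T_surf) + β(S_deep − S_surf′) = 0.
S_surf′ = S_deep − (α/β)·ΔT = 20.05 − (2.1 × 10⁻⁴/7.3 × 10⁻⁴)·(-0.9) = 20.3089 psu.
Increase required: 20.3089 − 18.01 = 2.2989 psu.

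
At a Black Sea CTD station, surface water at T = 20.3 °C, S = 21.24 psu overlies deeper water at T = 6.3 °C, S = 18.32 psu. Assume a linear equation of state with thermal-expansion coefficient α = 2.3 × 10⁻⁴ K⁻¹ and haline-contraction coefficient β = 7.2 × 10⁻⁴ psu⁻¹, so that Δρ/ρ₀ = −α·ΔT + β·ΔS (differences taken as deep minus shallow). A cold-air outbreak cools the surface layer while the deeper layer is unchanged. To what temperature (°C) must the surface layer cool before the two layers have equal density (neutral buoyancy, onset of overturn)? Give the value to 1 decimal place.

15.4 °C

Neutral buoyancy requires Δρ = 0, i.e. −α(T_deep − T_surf′) + β(S_deep − S_surf) = 0.
T_surf′ = T_deep − (β/α)·ΔS = 6.3 − (7.2 × 10⁻⁴/2.3 × 10⁻⁴)·(-2.92) = 15.441 °C.
Cooling required: 20.3 − (15.441) = 4.859 °C.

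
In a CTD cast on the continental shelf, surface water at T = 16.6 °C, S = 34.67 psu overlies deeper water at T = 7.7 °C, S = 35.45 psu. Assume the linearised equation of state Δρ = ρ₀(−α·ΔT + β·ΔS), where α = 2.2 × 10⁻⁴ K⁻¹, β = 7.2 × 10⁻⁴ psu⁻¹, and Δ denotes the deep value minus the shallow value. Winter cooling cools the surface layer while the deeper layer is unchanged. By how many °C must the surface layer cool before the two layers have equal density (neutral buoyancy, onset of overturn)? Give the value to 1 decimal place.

Neutral buoyancy requires Δρ = 0, i.e. −α(T_deep − T_surf′) + β(S_deep − S_surf) = 0.
T_surf′ = T_deep − (β/α)·ΔS = 7.7 − (7.2 × 10⁻⁴/2.2 × 10⁻⁴)·(+0.78) = 5.147 °C.
Cooling required: 16.6 − (5.147) = 11.453 °C.

11.5 °C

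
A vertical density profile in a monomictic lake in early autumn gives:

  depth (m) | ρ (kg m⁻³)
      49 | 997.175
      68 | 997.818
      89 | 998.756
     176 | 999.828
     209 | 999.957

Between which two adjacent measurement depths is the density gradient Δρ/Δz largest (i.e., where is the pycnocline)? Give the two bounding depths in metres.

Compute the density gradient over each adjacent pair:
  49–68 m: Δρ/Δz = 0.643/19 = 0.034 kg m⁻⁴
  68–89 m: Δρ/Δz = 0.938/21 = 0.045 kg m⁻⁴
  89–176 m: Δρ/Δz = 1.072/87 = 0.012 kg m⁻⁴
  176–209 m: Δρ/Δz = 0.129/33 = 3.9 × 10⁻³ kg m⁻⁴
The largest gradient is in the 68–89 m interval — the pycnocline.

68–89 m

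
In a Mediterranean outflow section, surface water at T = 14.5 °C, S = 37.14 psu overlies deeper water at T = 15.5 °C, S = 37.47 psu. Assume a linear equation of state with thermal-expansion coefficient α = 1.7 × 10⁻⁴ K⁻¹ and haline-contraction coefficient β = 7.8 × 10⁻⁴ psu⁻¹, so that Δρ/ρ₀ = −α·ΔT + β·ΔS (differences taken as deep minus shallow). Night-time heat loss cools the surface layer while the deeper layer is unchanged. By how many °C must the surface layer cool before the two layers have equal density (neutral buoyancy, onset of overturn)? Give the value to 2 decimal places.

Neutral buoyancy requires Δρ = 0, i.e. −α(T_deep − T_surf′) + β(S_deep − S_surf) = 0.
T_surf′ = T_deep − (β/α)·ΔS = 15.5 − (7.8 × 10⁻⁴/1.7 × 10⁻⁴)·(+0.33) = 13.9859 °C.
Cooling required: 14.5 − (13.9859) = 0.5141 °C.

0.51 °C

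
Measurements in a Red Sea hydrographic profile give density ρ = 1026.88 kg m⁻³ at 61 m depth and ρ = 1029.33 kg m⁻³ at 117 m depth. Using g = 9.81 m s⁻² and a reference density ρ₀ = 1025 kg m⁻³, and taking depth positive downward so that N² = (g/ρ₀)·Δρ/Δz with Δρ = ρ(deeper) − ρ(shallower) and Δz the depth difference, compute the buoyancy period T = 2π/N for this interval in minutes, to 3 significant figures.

Δρ = 1029.33 − 1026.88 = 2.45 kg m⁻³ over Δz = 117 − 61 = 56 m.
N² = (9.81/1025) × (2.45/56) = 4.1872 × 10⁻⁴ s⁻².
N = √(4.1872 × 10⁻⁴) = 0.020463 rad s⁻¹, so T = 2π/N = 307.05 s = 5.1175 min ≈ 5.12 min.
A positive N² confirms static stability across the interval.

5.12 min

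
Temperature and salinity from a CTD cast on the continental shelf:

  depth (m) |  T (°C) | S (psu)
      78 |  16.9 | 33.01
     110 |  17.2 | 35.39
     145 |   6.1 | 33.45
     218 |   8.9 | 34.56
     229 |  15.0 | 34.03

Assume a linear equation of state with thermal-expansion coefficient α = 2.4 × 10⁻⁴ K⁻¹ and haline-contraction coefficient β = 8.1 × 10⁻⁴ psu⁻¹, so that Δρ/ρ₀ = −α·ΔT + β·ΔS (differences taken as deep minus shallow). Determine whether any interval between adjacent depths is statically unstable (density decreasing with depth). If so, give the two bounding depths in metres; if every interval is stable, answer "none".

218–229 m

Evaluate Δρ/ρ₀ = −αΔT + βΔS across each adjacent pair:
  78–110 m: −αΔT+βΔS = −(2.4 × 10⁻⁴)(+0.3)+(8.1 × 10⁻⁴)(+2.38) = 1.9 × 10⁻³ → stable
  110–145 m: −αΔT+βΔS = −(2.4 × 10⁻⁴)(-11.1)+(8.1 × 10⁻⁴)(-1.94) = 1.1 × 10⁻³ → stable
  145–218 m: −αΔT+βΔS = −(2.4 × 10⁻⁴)(+2.8)+(8.1 × 10⁻⁴)(+1.11) = 2.3 × 10⁻⁴ → stable
  218–229 m: −αΔT+βΔS = −(2.4 × 10⁻⁴)(+6.1)+(8.1 × 10⁻⁴)(-0.53) = -1.9 × 10⁻³ → UNSTABLE
The 218–229 m interval has Δρ < 0: lighter water underlies denser water.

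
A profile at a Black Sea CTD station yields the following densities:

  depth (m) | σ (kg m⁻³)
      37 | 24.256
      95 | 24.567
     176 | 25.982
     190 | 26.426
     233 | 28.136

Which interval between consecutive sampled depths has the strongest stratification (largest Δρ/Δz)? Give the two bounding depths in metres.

190–233 m

Compute the density gradient over each adjacent pair:
  37–95 m: Δρ/Δz = 0.311/58 = 5.4 × 10⁻³ kg m⁻⁴
  95–176 m: Δρ/Δz = 1.415/81 = 0.017 kg m⁻⁴
  176–190 m: Δρ/Δz = 0.444/14 = 0.032 kg m⁻⁴
  190–233 m: Δρ/Δz = 1.710/43 = 0.040 kg m⁻⁴
The largest gradient is in the 190–233 m interval — the pycnocline.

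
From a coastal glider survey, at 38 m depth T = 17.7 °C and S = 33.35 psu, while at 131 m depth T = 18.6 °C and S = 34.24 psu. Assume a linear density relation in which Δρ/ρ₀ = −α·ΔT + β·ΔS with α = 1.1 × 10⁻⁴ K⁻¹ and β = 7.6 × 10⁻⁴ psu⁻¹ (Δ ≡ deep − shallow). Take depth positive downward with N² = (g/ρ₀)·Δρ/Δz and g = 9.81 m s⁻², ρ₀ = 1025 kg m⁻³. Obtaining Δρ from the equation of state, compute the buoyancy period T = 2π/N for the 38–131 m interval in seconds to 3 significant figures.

805 s

ΔT = +0.9 K, ΔS = +0.89 psu (deep − shallow).
Δρ/ρ₀ = −αΔT + βΔS = -9.90 × 10⁻⁵ + 6.764 × 10⁻⁴ = 5.774 × 10⁻⁴, so Δρ ≈ 0.5918 kg m⁻³.
N² = (g/ρ₀)·Δρ/Δz = g·(Δρ/ρ₀)/Δz = 9.81 × 5.774 × 10⁻⁴ / 93 = 6.0906 × 10⁻⁵ s⁻².
N = √(6.0906 × 10⁻⁵) = 7.8042 × 10⁻³ rad s⁻¹ → T = 2π/N = 805.10 s ≈ 805 s.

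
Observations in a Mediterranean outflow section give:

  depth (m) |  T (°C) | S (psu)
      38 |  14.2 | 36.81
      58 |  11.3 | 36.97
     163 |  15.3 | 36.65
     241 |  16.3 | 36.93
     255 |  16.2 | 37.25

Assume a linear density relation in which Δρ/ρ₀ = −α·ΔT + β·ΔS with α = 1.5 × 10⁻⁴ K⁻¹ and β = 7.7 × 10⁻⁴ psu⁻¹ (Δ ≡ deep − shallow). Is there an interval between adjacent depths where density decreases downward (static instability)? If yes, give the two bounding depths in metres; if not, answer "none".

Evaluate Δρ/ρ₀ = −αΔT + βΔS across each adjacent pair:
  38–58 m: −αΔT+βΔS = −(1.5 × 10⁻⁴)(-2.9)+(7.7 × 10⁻⁴)(+0.16) = 5.6 × 10⁻⁴ → stable
  58–163 m: −αΔT+βΔS = −(1.5 × 10⁻⁴)(+4.0)+(7.7 × 10⁻⁴)(-0.32) = -8.5 × 10⁻⁴ → UNSTABLE
  163–241 m: −αΔT+βΔS = −(1.5 × 10⁻⁴)(+1.0)+(7.7 × 10⁻⁴)(+0.28) = 6.6 × 10⁻⁵ → stable
  241–255 m: −αΔT+βΔS = −(1.5 × 10⁻⁴)(-0.1)+(7.7 × 10⁻⁴)(+0.32) = 2.6 × 10⁻⁴ → stable
The 58–163 m interval has Δρ < 0: lighter water underlies denser water.

58–163 m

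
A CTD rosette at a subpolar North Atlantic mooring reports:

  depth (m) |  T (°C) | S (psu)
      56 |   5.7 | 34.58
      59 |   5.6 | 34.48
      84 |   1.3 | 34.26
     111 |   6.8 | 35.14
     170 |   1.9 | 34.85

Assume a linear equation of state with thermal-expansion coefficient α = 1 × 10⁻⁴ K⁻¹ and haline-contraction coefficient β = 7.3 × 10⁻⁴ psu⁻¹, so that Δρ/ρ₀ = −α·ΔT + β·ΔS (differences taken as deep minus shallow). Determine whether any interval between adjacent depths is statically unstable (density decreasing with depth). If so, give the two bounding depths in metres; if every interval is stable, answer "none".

Evaluate Δρ/ρ₀ = −αΔT + βΔS across each adjacent pair:
  56–59 m: −αΔT+βΔS = −(1 × 10⁻⁴)(-0.1)+(7.3 × 10⁻⁴)(-0.10) = -6.3 × 10⁻⁵ → UNSTABLE
  59–84 m: −αΔT+βΔS = −(1 × 10⁻⁴)(-4.3)+(7.3 × 10⁻⁴)(-0.22) = 2.7 × 10⁻⁴ → stable
  84–111 m: −αΔT+βΔS = −(1 × 10⁻⁴)(+5.5)+(7.3 × 10⁻⁴)(+0.88) = 9.2 × 10⁻⁵ → stable
  111–170 m: −αΔT+βΔS = −(1 × 10⁻⁴)(-4.9)+(7.3 × 10⁻⁴)(-0.29) = 2.8 × 10⁻⁴ → stable
The 56–59 m interval has Δρ < 0: lighter water underlies denser water.

56–59 m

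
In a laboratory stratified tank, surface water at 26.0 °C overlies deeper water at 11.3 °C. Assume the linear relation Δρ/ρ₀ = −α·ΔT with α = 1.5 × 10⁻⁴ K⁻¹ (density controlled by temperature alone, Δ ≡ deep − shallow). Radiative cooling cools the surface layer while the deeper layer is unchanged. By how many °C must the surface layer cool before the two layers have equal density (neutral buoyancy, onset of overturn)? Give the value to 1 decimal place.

14.7 °C

With temperature the only control, equal density requires T_surf′ = T_deep.
T_surf′ = 11.3 °C.
Cooling required: 26.0 − 11.3 = 14.7 °C.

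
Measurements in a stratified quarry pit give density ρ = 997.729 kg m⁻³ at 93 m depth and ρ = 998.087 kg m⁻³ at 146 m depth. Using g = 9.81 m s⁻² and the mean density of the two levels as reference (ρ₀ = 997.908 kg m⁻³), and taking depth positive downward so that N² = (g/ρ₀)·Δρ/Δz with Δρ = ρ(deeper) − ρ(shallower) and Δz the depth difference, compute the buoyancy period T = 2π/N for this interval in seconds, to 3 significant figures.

Δρ = 998.087 − 997.729 = 0.358 kg m⁻³ over Δz = 146 − 93 = 53 m.
N² = (9.81/997.908) × (0.358/53) = 6.6403 × 10⁻⁵ s⁻².
N = √(6.6403 × 10⁻⁵) = 8.1488 × 10⁻³ rad s⁻¹, so T = 2π/N = 771.06 s ≈ 771 s.

771 s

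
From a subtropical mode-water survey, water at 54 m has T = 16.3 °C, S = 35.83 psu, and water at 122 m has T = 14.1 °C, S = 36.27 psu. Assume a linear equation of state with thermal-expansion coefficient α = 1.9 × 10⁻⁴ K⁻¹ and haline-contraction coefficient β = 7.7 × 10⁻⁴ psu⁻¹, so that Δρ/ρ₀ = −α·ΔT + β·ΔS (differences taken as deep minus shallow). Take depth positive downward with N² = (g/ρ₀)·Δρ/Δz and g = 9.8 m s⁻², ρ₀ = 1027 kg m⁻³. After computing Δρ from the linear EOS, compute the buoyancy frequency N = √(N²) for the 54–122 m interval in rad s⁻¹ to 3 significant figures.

0.0104 rad s⁻¹

ΔT = -2.2 K, ΔS = +0.44 psu (deep − shallow).
Δρ/ρ₀ = −αΔT + βΔS = 4.18 × 10⁻⁴ + 3.388 × 10⁻⁴ = 7.568 × 10⁻⁴, so Δρ ≈ 0.7772 kg m⁻³.
N² = (g/ρ₀)·Δρ/Δz = g·(Δρ/ρ₀)/Δz = 9.8 × 7.568 × 10⁻⁴ / 68 = 1.0907 × 10⁻⁴ s⁻².
N = √(1.0907 × 10⁻⁴) = 0.010444 rad s⁻¹ ≈ 0.0104 rad s⁻¹.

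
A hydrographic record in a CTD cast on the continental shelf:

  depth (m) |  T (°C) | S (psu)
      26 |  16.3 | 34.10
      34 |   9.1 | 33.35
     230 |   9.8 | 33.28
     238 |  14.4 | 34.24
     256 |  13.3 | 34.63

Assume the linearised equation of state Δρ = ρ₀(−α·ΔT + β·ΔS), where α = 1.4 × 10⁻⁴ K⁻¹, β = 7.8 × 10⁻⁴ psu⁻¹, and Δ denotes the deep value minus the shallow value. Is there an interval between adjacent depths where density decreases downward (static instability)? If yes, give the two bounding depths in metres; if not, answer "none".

Evaluate Δρ/ρ₀ = −αΔT + βΔS across each adjacent pair:
  26–34 m: −αΔT+βΔS = −(1.4 × 10⁻⁴)(-7.2)+(7.8 × 10⁻⁴)(-0.75) = 4.2 × 10⁻⁴ → stable
  34–230 m: −αΔT+βΔS = −(1.4 × 10⁻⁴)(+0.7)+(7.8 × 10⁻⁴)(-0.07) = -1.5 × 10⁻⁴ → UNSTABLE
  230–238 m: −αΔT+βΔS = −(1.4 × 10⁻⁴)(+4.6)+(7.8 × 10⁻⁴)(+0.96) = 1.0 × 10⁻⁴ → stable
  238–256 m: −αΔT+βΔS = −(1.4 × 10⁻⁴)(-1.1)+(7.8 × 10⁻⁴)(+0.39) = 4.6 × 10⁻⁴ → stable
The 34–230 m interval has Δρ < 0: lighter water underlies denser water.

34–230 m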